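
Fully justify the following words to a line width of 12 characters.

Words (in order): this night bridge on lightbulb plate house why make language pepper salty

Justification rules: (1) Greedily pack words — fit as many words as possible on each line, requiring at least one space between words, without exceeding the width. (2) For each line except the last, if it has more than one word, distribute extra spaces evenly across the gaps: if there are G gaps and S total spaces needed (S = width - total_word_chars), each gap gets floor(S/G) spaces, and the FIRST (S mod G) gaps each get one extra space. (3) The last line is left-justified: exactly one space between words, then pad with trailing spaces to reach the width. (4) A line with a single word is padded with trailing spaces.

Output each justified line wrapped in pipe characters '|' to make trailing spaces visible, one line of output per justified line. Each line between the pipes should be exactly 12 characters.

Answer: |this   night|
|bridge    on|
|lightbulb   |
|plate  house|
|why     make|
|language    |
|pepper salty|

Derivation:
Line 1: ['this', 'night'] (min_width=10, slack=2)
Line 2: ['bridge', 'on'] (min_width=9, slack=3)
Line 3: ['lightbulb'] (min_width=9, slack=3)
Line 4: ['plate', 'house'] (min_width=11, slack=1)
Line 5: ['why', 'make'] (min_width=8, slack=4)
Line 6: ['language'] (min_width=8, slack=4)
Line 7: ['pepper', 'salty'] (min_width=12, slack=0)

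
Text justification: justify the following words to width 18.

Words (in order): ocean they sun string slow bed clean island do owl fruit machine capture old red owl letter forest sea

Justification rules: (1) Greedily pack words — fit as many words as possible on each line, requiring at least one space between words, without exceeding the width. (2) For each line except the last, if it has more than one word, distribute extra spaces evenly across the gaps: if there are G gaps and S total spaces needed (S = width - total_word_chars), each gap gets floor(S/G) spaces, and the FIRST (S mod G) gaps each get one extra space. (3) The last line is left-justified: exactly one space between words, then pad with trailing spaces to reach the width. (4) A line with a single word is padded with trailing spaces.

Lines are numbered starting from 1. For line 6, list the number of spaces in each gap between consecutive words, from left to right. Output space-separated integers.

Line 1: ['ocean', 'they', 'sun'] (min_width=14, slack=4)
Line 2: ['string', 'slow', 'bed'] (min_width=15, slack=3)
Line 3: ['clean', 'island', 'do'] (min_width=15, slack=3)
Line 4: ['owl', 'fruit', 'machine'] (min_width=17, slack=1)
Line 5: ['capture', 'old', 'red'] (min_width=15, slack=3)
Line 6: ['owl', 'letter', 'forest'] (min_width=17, slack=1)
Line 7: ['sea'] (min_width=3, slack=15)

Answer: 2 1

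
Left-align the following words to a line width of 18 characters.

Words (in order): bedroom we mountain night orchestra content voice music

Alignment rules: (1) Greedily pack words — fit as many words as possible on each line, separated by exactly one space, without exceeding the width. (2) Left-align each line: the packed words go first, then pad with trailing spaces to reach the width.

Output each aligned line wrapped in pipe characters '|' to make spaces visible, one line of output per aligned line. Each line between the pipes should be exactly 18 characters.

Line 1: ['bedroom', 'we'] (min_width=10, slack=8)
Line 2: ['mountain', 'night'] (min_width=14, slack=4)
Line 3: ['orchestra', 'content'] (min_width=17, slack=1)
Line 4: ['voice', 'music'] (min_width=11, slack=7)

Answer: |bedroom we        |
|mountain night    |
|orchestra content |
|voice music       |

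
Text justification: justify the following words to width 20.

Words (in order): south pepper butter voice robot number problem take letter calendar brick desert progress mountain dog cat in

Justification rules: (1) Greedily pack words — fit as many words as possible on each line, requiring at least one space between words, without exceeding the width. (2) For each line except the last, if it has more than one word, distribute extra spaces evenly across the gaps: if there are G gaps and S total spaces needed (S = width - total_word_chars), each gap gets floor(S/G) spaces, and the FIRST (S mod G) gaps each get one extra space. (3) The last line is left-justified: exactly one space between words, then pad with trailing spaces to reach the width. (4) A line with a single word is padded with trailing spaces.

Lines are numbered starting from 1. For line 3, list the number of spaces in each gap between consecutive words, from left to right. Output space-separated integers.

Answer: 2 1

Derivation:
Line 1: ['south', 'pepper', 'butter'] (min_width=19, slack=1)
Line 2: ['voice', 'robot', 'number'] (min_width=18, slack=2)
Line 3: ['problem', 'take', 'letter'] (min_width=19, slack=1)
Line 4: ['calendar', 'brick'] (min_width=14, slack=6)
Line 5: ['desert', 'progress'] (min_width=15, slack=5)
Line 6: ['mountain', 'dog', 'cat', 'in'] (min_width=19, slack=1)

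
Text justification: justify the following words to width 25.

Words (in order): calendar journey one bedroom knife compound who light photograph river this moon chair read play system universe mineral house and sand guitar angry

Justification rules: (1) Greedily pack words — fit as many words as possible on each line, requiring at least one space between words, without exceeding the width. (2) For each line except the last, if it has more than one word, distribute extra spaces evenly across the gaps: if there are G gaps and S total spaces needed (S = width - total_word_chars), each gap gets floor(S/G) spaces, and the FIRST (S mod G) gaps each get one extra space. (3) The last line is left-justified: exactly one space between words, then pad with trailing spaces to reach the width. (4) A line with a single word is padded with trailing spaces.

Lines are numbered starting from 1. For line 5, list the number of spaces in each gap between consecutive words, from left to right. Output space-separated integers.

Answer: 1 1 1

Derivation:
Line 1: ['calendar', 'journey', 'one'] (min_width=20, slack=5)
Line 2: ['bedroom', 'knife', 'compound'] (min_width=22, slack=3)
Line 3: ['who', 'light', 'photograph'] (min_width=20, slack=5)
Line 4: ['river', 'this', 'moon', 'chair'] (min_width=21, slack=4)
Line 5: ['read', 'play', 'system', 'universe'] (min_width=25, slack=0)
Line 6: ['mineral', 'house', 'and', 'sand'] (min_width=22, slack=3)
Line 7: ['guitar', 'angry'] (min_width=12, slack=13)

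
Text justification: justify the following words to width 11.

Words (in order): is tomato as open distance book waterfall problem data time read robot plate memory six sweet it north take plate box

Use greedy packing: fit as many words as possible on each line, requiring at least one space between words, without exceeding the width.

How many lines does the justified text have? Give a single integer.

Answer: 13

Derivation:
Line 1: ['is', 'tomato'] (min_width=9, slack=2)
Line 2: ['as', 'open'] (min_width=7, slack=4)
Line 3: ['distance'] (min_width=8, slack=3)
Line 4: ['book'] (min_width=4, slack=7)
Line 5: ['waterfall'] (min_width=9, slack=2)
Line 6: ['problem'] (min_width=7, slack=4)
Line 7: ['data', 'time'] (min_width=9, slack=2)
Line 8: ['read', 'robot'] (min_width=10, slack=1)
Line 9: ['plate'] (min_width=5, slack=6)
Line 10: ['memory', 'six'] (min_width=10, slack=1)
Line 11: ['sweet', 'it'] (min_width=8, slack=3)
Line 12: ['north', 'take'] (min_width=10, slack=1)
Line 13: ['plate', 'box'] (min_width=9, slack=2)
Total lines: 13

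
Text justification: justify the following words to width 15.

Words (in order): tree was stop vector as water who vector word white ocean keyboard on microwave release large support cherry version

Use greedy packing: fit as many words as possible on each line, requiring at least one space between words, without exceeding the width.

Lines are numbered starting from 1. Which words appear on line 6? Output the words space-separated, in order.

Line 1: ['tree', 'was', 'stop'] (min_width=13, slack=2)
Line 2: ['vector', 'as', 'water'] (min_width=15, slack=0)
Line 3: ['who', 'vector', 'word'] (min_width=15, slack=0)
Line 4: ['white', 'ocean'] (min_width=11, slack=4)
Line 5: ['keyboard', 'on'] (min_width=11, slack=4)
Line 6: ['microwave'] (min_width=9, slack=6)
Line 7: ['release', 'large'] (min_width=13, slack=2)
Line 8: ['support', 'cherry'] (min_width=14, slack=1)
Line 9: ['version'] (min_width=7, slack=8)

Answer: microwave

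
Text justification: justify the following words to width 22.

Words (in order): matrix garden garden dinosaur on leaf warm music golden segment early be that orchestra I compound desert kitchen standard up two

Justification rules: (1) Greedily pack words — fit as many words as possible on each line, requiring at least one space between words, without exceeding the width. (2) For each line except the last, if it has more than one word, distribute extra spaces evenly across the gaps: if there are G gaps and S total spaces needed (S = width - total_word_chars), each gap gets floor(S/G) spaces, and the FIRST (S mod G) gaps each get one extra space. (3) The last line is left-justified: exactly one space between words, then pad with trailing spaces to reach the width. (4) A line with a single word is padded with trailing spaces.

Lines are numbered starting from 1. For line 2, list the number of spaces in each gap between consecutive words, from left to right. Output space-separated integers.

Answer: 2 1 1

Derivation:
Line 1: ['matrix', 'garden', 'garden'] (min_width=20, slack=2)
Line 2: ['dinosaur', 'on', 'leaf', 'warm'] (min_width=21, slack=1)
Line 3: ['music', 'golden', 'segment'] (min_width=20, slack=2)
Line 4: ['early', 'be', 'that'] (min_width=13, slack=9)
Line 5: ['orchestra', 'I', 'compound'] (min_width=20, slack=2)
Line 6: ['desert', 'kitchen'] (min_width=14, slack=8)
Line 7: ['standard', 'up', 'two'] (min_width=15, slack=7)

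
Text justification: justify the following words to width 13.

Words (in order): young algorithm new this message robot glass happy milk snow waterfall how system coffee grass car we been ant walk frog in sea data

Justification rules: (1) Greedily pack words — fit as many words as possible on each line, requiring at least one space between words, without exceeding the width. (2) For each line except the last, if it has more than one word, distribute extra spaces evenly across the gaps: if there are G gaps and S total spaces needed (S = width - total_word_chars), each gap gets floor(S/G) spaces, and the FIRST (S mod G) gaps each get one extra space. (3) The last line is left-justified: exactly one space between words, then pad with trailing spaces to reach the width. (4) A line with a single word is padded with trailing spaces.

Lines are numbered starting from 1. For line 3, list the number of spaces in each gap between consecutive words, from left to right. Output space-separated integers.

Answer: 2

Derivation:
Line 1: ['young'] (min_width=5, slack=8)
Line 2: ['algorithm', 'new'] (min_width=13, slack=0)
Line 3: ['this', 'message'] (min_width=12, slack=1)
Line 4: ['robot', 'glass'] (min_width=11, slack=2)
Line 5: ['happy', 'milk'] (min_width=10, slack=3)
Line 6: ['snow'] (min_width=4, slack=9)
Line 7: ['waterfall', 'how'] (min_width=13, slack=0)
Line 8: ['system', 'coffee'] (min_width=13, slack=0)
Line 9: ['grass', 'car', 'we'] (min_width=12, slack=1)
Line 10: ['been', 'ant', 'walk'] (min_width=13, slack=0)
Line 11: ['frog', 'in', 'sea'] (min_width=11, slack=2)
Line 12: ['data'] (min_width=4, slack=9)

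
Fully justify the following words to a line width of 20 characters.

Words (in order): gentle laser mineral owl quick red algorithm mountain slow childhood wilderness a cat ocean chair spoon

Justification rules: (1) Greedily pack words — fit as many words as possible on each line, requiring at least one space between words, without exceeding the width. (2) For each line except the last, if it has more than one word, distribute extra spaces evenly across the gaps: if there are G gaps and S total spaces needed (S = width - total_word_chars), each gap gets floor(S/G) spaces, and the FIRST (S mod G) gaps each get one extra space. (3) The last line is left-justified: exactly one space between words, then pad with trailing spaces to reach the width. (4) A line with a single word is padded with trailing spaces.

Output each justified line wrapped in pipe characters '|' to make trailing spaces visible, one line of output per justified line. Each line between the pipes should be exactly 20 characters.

Answer: |gentle laser mineral|
|owl     quick    red|
|algorithm   mountain|
|slow       childhood|
|wilderness   a   cat|
|ocean chair spoon   |

Derivation:
Line 1: ['gentle', 'laser', 'mineral'] (min_width=20, slack=0)
Line 2: ['owl', 'quick', 'red'] (min_width=13, slack=7)
Line 3: ['algorithm', 'mountain'] (min_width=18, slack=2)
Line 4: ['slow', 'childhood'] (min_width=14, slack=6)
Line 5: ['wilderness', 'a', 'cat'] (min_width=16, slack=4)
Line 6: ['ocean', 'chair', 'spoon'] (min_width=17, slack=3)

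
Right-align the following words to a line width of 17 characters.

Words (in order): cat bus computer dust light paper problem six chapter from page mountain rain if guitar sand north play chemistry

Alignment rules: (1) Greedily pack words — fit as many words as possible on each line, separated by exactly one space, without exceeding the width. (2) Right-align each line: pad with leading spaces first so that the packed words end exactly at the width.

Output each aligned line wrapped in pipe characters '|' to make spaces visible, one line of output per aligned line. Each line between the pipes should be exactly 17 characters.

Line 1: ['cat', 'bus', 'computer'] (min_width=16, slack=1)
Line 2: ['dust', 'light', 'paper'] (min_width=16, slack=1)
Line 3: ['problem', 'six'] (min_width=11, slack=6)
Line 4: ['chapter', 'from', 'page'] (min_width=17, slack=0)
Line 5: ['mountain', 'rain', 'if'] (min_width=16, slack=1)
Line 6: ['guitar', 'sand', 'north'] (min_width=17, slack=0)
Line 7: ['play', 'chemistry'] (min_width=14, slack=3)

Answer: | cat bus computer|
| dust light paper|
|      problem six|
|chapter from page|
| mountain rain if|
|guitar sand north|
|   play chemistry|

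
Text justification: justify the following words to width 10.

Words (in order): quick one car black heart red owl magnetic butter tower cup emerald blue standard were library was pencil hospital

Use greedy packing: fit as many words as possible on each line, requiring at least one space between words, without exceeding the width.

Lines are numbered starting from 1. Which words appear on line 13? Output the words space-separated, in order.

Line 1: ['quick', 'one'] (min_width=9, slack=1)
Line 2: ['car', 'black'] (min_width=9, slack=1)
Line 3: ['heart', 'red'] (min_width=9, slack=1)
Line 4: ['owl'] (min_width=3, slack=7)
Line 5: ['magnetic'] (min_width=8, slack=2)
Line 6: ['butter'] (min_width=6, slack=4)
Line 7: ['tower', 'cup'] (min_width=9, slack=1)
Line 8: ['emerald'] (min_width=7, slack=3)
Line 9: ['blue'] (min_width=4, slack=6)
Line 10: ['standard'] (min_width=8, slack=2)
Line 11: ['were'] (min_width=4, slack=6)
Line 12: ['library'] (min_width=7, slack=3)
Line 13: ['was', 'pencil'] (min_width=10, slack=0)
Line 14: ['hospital'] (min_width=8, slack=2)

Answer: was pencil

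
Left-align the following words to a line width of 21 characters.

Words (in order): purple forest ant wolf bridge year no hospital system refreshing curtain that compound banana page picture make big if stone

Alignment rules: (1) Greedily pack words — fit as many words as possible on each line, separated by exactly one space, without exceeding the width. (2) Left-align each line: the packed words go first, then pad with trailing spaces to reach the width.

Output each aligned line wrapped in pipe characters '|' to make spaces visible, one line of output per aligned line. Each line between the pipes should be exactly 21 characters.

Answer: |purple forest ant    |
|wolf bridge year no  |
|hospital system      |
|refreshing curtain   |
|that compound banana |
|page picture make big|
|if stone             |

Derivation:
Line 1: ['purple', 'forest', 'ant'] (min_width=17, slack=4)
Line 2: ['wolf', 'bridge', 'year', 'no'] (min_width=19, slack=2)
Line 3: ['hospital', 'system'] (min_width=15, slack=6)
Line 4: ['refreshing', 'curtain'] (min_width=18, slack=3)
Line 5: ['that', 'compound', 'banana'] (min_width=20, slack=1)
Line 6: ['page', 'picture', 'make', 'big'] (min_width=21, slack=0)
Line 7: ['if', 'stone'] (min_width=8, slack=13)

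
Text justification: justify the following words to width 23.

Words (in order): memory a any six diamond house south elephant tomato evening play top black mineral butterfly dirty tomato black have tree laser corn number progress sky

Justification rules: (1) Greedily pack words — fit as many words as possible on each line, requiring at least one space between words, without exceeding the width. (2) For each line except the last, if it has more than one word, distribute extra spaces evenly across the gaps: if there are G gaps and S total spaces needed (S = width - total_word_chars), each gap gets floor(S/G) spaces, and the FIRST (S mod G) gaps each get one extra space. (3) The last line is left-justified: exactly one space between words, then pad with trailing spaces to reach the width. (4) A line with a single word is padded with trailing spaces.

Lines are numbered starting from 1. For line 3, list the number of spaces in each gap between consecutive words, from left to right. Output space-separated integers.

Answer: 1 1

Derivation:
Line 1: ['memory', 'a', 'any', 'six'] (min_width=16, slack=7)
Line 2: ['diamond', 'house', 'south'] (min_width=19, slack=4)
Line 3: ['elephant', 'tomato', 'evening'] (min_width=23, slack=0)
Line 4: ['play', 'top', 'black', 'mineral'] (min_width=22, slack=1)
Line 5: ['butterfly', 'dirty', 'tomato'] (min_width=22, slack=1)
Line 6: ['black', 'have', 'tree', 'laser'] (min_width=21, slack=2)
Line 7: ['corn', 'number', 'progress'] (min_width=20, slack=3)
Line 8: ['sky'] (min_width=3, slack=20)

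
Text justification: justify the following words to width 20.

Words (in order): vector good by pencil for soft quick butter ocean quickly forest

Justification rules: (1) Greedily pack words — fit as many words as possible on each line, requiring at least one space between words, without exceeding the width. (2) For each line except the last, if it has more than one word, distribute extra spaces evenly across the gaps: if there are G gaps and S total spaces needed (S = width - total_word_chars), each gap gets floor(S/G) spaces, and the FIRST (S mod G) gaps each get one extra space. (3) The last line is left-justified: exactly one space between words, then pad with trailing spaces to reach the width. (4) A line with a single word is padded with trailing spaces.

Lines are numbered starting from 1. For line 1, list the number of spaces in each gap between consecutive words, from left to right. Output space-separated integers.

Line 1: ['vector', 'good', 'by'] (min_width=14, slack=6)
Line 2: ['pencil', 'for', 'soft'] (min_width=15, slack=5)
Line 3: ['quick', 'butter', 'ocean'] (min_width=18, slack=2)
Line 4: ['quickly', 'forest'] (min_width=14, slack=6)

Answer: 4 4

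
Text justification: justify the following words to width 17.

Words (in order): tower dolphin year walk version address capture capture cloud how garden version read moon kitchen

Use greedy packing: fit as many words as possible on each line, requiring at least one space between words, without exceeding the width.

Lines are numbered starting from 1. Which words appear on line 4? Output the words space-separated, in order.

Answer: capture cloud how

Derivation:
Line 1: ['tower', 'dolphin'] (min_width=13, slack=4)
Line 2: ['year', 'walk', 'version'] (min_width=17, slack=0)
Line 3: ['address', 'capture'] (min_width=15, slack=2)
Line 4: ['capture', 'cloud', 'how'] (min_width=17, slack=0)
Line 5: ['garden', 'version'] (min_width=14, slack=3)
Line 6: ['read', 'moon', 'kitchen'] (min_width=17, slack=0)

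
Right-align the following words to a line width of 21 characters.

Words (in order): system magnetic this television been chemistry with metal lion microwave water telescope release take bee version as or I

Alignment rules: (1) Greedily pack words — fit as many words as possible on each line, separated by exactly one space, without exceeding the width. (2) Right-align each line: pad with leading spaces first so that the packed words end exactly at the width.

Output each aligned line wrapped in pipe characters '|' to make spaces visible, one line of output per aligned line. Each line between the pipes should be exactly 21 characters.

Line 1: ['system', 'magnetic', 'this'] (min_width=20, slack=1)
Line 2: ['television', 'been'] (min_width=15, slack=6)
Line 3: ['chemistry', 'with', 'metal'] (min_width=20, slack=1)
Line 4: ['lion', 'microwave', 'water'] (min_width=20, slack=1)
Line 5: ['telescope', 'release'] (min_width=17, slack=4)
Line 6: ['take', 'bee', 'version', 'as'] (min_width=19, slack=2)
Line 7: ['or', 'I'] (min_width=4, slack=17)

Answer: | system magnetic this|
|      television been|
| chemistry with metal|
| lion microwave water|
|    telescope release|
|  take bee version as|
|                 or I|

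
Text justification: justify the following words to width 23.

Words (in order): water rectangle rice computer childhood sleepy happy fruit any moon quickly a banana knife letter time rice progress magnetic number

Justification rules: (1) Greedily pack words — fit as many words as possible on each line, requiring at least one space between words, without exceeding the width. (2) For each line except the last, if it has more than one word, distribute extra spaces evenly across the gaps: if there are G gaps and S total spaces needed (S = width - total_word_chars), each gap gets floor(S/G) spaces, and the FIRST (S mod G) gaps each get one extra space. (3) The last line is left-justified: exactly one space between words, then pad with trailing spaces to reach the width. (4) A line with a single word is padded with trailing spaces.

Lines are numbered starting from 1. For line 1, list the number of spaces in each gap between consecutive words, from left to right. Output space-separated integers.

Answer: 3 2

Derivation:
Line 1: ['water', 'rectangle', 'rice'] (min_width=20, slack=3)
Line 2: ['computer', 'childhood'] (min_width=18, slack=5)
Line 3: ['sleepy', 'happy', 'fruit', 'any'] (min_width=22, slack=1)
Line 4: ['moon', 'quickly', 'a', 'banana'] (min_width=21, slack=2)
Line 5: ['knife', 'letter', 'time', 'rice'] (min_width=22, slack=1)
Line 6: ['progress', 'magnetic'] (min_width=17, slack=6)
Line 7: ['number'] (min_width=6, slack=17)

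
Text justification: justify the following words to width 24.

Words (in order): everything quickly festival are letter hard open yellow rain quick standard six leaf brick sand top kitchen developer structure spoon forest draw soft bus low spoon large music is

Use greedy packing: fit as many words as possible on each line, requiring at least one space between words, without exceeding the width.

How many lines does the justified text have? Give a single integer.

Answer: 9

Derivation:
Line 1: ['everything', 'quickly'] (min_width=18, slack=6)
Line 2: ['festival', 'are', 'letter', 'hard'] (min_width=24, slack=0)
Line 3: ['open', 'yellow', 'rain', 'quick'] (min_width=22, slack=2)
Line 4: ['standard', 'six', 'leaf', 'brick'] (min_width=23, slack=1)
Line 5: ['sand', 'top', 'kitchen'] (min_width=16, slack=8)
Line 6: ['developer', 'structure'] (min_width=19, slack=5)
Line 7: ['spoon', 'forest', 'draw', 'soft'] (min_width=22, slack=2)
Line 8: ['bus', 'low', 'spoon', 'large'] (min_width=19, slack=5)
Line 9: ['music', 'is'] (min_width=8, slack=16)
Total lines: 9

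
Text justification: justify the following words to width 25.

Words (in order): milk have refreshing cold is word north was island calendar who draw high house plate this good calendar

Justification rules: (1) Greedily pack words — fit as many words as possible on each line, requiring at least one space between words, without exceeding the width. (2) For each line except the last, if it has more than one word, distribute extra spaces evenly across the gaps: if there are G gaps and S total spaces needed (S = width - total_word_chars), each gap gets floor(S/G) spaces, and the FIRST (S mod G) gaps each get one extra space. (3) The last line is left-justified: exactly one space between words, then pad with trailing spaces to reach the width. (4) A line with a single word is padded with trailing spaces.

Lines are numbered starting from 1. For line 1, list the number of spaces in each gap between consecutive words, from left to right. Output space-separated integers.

Answer: 1 1 1

Derivation:
Line 1: ['milk', 'have', 'refreshing', 'cold'] (min_width=25, slack=0)
Line 2: ['is', 'word', 'north', 'was', 'island'] (min_width=24, slack=1)
Line 3: ['calendar', 'who', 'draw', 'high'] (min_width=22, slack=3)
Line 4: ['house', 'plate', 'this', 'good'] (min_width=21, slack=4)
Line 5: ['calendar'] (min_width=8, slack=17)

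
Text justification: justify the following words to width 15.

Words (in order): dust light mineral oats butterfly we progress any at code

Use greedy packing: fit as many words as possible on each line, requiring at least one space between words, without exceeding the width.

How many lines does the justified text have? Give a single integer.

Answer: 5

Derivation:
Line 1: ['dust', 'light'] (min_width=10, slack=5)
Line 2: ['mineral', 'oats'] (min_width=12, slack=3)
Line 3: ['butterfly', 'we'] (min_width=12, slack=3)
Line 4: ['progress', 'any', 'at'] (min_width=15, slack=0)
Line 5: ['code'] (min_width=4, slack=11)
Total lines: 5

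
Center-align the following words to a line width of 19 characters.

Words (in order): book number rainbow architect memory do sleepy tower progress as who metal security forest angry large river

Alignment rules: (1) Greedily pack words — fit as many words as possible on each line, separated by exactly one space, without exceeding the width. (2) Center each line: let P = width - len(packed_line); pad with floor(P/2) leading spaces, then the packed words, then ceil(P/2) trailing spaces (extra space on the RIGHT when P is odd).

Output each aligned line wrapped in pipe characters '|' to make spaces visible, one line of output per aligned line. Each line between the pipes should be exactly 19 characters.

Line 1: ['book', 'number', 'rainbow'] (min_width=19, slack=0)
Line 2: ['architect', 'memory', 'do'] (min_width=19, slack=0)
Line 3: ['sleepy', 'tower'] (min_width=12, slack=7)
Line 4: ['progress', 'as', 'who'] (min_width=15, slack=4)
Line 5: ['metal', 'security'] (min_width=14, slack=5)
Line 6: ['forest', 'angry', 'large'] (min_width=18, slack=1)
Line 7: ['river'] (min_width=5, slack=14)

Answer: |book number rainbow|
|architect memory do|
|   sleepy tower    |
|  progress as who  |
|  metal security   |
|forest angry large |
|       river       |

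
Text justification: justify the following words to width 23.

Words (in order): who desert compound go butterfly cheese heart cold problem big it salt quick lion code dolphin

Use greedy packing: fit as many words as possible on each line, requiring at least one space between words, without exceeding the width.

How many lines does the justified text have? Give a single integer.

Answer: 5

Derivation:
Line 1: ['who', 'desert', 'compound', 'go'] (min_width=22, slack=1)
Line 2: ['butterfly', 'cheese', 'heart'] (min_width=22, slack=1)
Line 3: ['cold', 'problem', 'big', 'it'] (min_width=19, slack=4)
Line 4: ['salt', 'quick', 'lion', 'code'] (min_width=20, slack=3)
Line 5: ['dolphin'] (min_width=7, slack=16)
Total lines: 5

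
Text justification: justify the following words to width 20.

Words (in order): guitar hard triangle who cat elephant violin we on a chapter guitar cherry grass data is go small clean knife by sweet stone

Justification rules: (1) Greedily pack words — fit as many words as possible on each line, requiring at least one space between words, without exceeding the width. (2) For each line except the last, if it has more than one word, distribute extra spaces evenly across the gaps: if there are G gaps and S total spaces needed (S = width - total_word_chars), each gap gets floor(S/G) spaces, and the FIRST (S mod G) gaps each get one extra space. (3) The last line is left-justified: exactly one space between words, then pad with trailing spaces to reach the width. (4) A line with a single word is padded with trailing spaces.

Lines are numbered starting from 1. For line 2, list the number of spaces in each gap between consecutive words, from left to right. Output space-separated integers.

Answer: 3 3

Derivation:
Line 1: ['guitar', 'hard', 'triangle'] (min_width=20, slack=0)
Line 2: ['who', 'cat', 'elephant'] (min_width=16, slack=4)
Line 3: ['violin', 'we', 'on', 'a'] (min_width=14, slack=6)
Line 4: ['chapter', 'guitar'] (min_width=14, slack=6)
Line 5: ['cherry', 'grass', 'data', 'is'] (min_width=20, slack=0)
Line 6: ['go', 'small', 'clean', 'knife'] (min_width=20, slack=0)
Line 7: ['by', 'sweet', 'stone'] (min_width=14, slack=6)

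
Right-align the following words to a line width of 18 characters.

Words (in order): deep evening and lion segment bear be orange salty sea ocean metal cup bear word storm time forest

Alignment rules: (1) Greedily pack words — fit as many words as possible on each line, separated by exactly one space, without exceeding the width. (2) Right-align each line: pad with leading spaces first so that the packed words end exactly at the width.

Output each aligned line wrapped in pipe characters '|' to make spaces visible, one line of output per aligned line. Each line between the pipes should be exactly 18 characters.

Answer: |  deep evening and|
| lion segment bear|
|   be orange salty|
|   sea ocean metal|
|     cup bear word|
| storm time forest|

Derivation:
Line 1: ['deep', 'evening', 'and'] (min_width=16, slack=2)
Line 2: ['lion', 'segment', 'bear'] (min_width=17, slack=1)
Line 3: ['be', 'orange', 'salty'] (min_width=15, slack=3)
Line 4: ['sea', 'ocean', 'metal'] (min_width=15, slack=3)
Line 5: ['cup', 'bear', 'word'] (min_width=13, slack=5)
Line 6: ['storm', 'time', 'forest'] (min_width=17, slack=1)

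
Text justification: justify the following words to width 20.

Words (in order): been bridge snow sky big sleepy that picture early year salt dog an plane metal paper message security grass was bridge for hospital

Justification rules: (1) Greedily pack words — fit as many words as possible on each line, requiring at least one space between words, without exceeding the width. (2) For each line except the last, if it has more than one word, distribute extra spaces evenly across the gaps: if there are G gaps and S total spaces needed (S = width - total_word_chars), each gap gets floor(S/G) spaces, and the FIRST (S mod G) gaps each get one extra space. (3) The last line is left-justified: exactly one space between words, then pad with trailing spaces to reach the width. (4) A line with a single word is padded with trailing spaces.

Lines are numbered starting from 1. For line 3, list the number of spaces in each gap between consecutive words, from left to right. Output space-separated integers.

Line 1: ['been', 'bridge', 'snow', 'sky'] (min_width=20, slack=0)
Line 2: ['big', 'sleepy', 'that'] (min_width=15, slack=5)
Line 3: ['picture', 'early', 'year'] (min_width=18, slack=2)
Line 4: ['salt', 'dog', 'an', 'plane'] (min_width=17, slack=3)
Line 5: ['metal', 'paper', 'message'] (min_width=19, slack=1)
Line 6: ['security', 'grass', 'was'] (min_width=18, slack=2)
Line 7: ['bridge', 'for', 'hospital'] (min_width=19, slack=1)

Answer: 2 2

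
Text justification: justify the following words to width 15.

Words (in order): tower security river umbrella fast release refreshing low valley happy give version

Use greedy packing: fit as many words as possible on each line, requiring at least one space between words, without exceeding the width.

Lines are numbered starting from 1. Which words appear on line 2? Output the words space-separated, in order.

Answer: river umbrella

Derivation:
Line 1: ['tower', 'security'] (min_width=14, slack=1)
Line 2: ['river', 'umbrella'] (min_width=14, slack=1)
Line 3: ['fast', 'release'] (min_width=12, slack=3)
Line 4: ['refreshing', 'low'] (min_width=14, slack=1)
Line 5: ['valley', 'happy'] (min_width=12, slack=3)
Line 6: ['give', 'version'] (min_width=12, slack=3)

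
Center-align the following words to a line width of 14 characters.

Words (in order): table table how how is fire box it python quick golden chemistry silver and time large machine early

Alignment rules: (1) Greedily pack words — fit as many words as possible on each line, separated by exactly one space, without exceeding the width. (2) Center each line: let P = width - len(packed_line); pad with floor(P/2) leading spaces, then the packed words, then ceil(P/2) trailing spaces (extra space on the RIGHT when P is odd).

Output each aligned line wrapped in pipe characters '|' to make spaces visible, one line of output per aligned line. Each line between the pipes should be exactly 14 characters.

Line 1: ['table', 'table'] (min_width=11, slack=3)
Line 2: ['how', 'how', 'is'] (min_width=10, slack=4)
Line 3: ['fire', 'box', 'it'] (min_width=11, slack=3)
Line 4: ['python', 'quick'] (min_width=12, slack=2)
Line 5: ['golden'] (min_width=6, slack=8)
Line 6: ['chemistry'] (min_width=9, slack=5)
Line 7: ['silver', 'and'] (min_width=10, slack=4)
Line 8: ['time', 'large'] (min_width=10, slack=4)
Line 9: ['machine', 'early'] (min_width=13, slack=1)

Answer: | table table  |
|  how how is  |
| fire box it  |
| python quick |
|    golden    |
|  chemistry   |
|  silver and  |
|  time large  |
|machine early |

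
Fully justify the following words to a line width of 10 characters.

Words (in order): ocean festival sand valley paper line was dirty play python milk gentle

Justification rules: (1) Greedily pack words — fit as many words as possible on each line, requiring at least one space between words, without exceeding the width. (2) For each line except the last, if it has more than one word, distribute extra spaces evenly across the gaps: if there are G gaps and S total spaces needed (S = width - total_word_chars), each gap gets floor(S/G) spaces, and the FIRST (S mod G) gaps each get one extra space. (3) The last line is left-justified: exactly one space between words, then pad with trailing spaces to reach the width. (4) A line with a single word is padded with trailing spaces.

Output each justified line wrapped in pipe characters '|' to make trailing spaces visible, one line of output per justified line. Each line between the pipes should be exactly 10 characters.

Answer: |ocean     |
|festival  |
|sand      |
|valley    |
|paper line|
|was  dirty|
|play      |
|python    |
|milk      |
|gentle    |

Derivation:
Line 1: ['ocean'] (min_width=5, slack=5)
Line 2: ['festival'] (min_width=8, slack=2)
Line 3: ['sand'] (min_width=4, slack=6)
Line 4: ['valley'] (min_width=6, slack=4)
Line 5: ['paper', 'line'] (min_width=10, slack=0)
Line 6: ['was', 'dirty'] (min_width=9, slack=1)
Line 7: ['play'] (min_width=4, slack=6)
Line 8: ['python'] (min_width=6, slack=4)
Line 9: ['milk'] (min_width=4, slack=6)
Line 10: ['gentle'] (min_width=6, slack=4)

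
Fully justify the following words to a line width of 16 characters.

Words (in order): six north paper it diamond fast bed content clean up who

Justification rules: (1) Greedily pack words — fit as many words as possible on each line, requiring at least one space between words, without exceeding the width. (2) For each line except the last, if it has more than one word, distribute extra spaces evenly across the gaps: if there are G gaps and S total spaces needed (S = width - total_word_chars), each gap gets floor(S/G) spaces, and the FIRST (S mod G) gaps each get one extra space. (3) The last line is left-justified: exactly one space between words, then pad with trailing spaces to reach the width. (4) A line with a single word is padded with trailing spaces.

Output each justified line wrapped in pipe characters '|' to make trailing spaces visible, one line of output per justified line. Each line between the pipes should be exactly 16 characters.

Line 1: ['six', 'north', 'paper'] (min_width=15, slack=1)
Line 2: ['it', 'diamond', 'fast'] (min_width=15, slack=1)
Line 3: ['bed', 'content'] (min_width=11, slack=5)
Line 4: ['clean', 'up', 'who'] (min_width=12, slack=4)

Answer: |six  north paper|
|it  diamond fast|
|bed      content|
|clean up who    |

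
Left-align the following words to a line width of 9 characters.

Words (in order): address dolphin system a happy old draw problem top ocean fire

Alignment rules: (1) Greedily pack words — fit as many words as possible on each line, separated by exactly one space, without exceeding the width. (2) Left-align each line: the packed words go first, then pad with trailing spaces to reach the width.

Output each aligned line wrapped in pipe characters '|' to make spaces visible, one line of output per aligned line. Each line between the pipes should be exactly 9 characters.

Answer: |address  |
|dolphin  |
|system a |
|happy old|
|draw     |
|problem  |
|top ocean|
|fire     |

Derivation:
Line 1: ['address'] (min_width=7, slack=2)
Line 2: ['dolphin'] (min_width=7, slack=2)
Line 3: ['system', 'a'] (min_width=8, slack=1)
Line 4: ['happy', 'old'] (min_width=9, slack=0)
Line 5: ['draw'] (min_width=4, slack=5)
Line 6: ['problem'] (min_width=7, slack=2)
Line 7: ['top', 'ocean'] (min_width=9, slack=0)
Line 8: ['fire'] (min_width=4, slack=5)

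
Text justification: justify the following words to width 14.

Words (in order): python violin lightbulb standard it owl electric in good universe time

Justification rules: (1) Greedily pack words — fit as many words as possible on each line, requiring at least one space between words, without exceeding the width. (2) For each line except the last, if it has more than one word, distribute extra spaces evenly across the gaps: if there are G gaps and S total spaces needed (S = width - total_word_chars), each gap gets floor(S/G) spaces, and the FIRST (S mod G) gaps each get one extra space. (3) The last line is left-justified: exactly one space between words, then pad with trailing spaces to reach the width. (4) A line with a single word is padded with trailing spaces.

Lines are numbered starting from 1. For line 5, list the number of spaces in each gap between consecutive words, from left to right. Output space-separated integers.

Answer: 8

Derivation:
Line 1: ['python', 'violin'] (min_width=13, slack=1)
Line 2: ['lightbulb'] (min_width=9, slack=5)
Line 3: ['standard', 'it'] (min_width=11, slack=3)
Line 4: ['owl', 'electric'] (min_width=12, slack=2)
Line 5: ['in', 'good'] (min_width=7, slack=7)
Line 6: ['universe', 'time'] (min_width=13, slack=1)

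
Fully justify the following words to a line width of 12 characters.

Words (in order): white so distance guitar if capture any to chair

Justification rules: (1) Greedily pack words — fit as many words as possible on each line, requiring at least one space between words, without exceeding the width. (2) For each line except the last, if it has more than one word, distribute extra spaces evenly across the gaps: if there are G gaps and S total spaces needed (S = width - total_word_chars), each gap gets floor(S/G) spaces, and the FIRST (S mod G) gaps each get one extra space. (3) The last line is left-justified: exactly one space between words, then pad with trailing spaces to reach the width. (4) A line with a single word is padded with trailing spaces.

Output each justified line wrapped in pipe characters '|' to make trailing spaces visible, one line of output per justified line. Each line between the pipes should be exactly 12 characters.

Line 1: ['white', 'so'] (min_width=8, slack=4)
Line 2: ['distance'] (min_width=8, slack=4)
Line 3: ['guitar', 'if'] (min_width=9, slack=3)
Line 4: ['capture', 'any'] (min_width=11, slack=1)
Line 5: ['to', 'chair'] (min_width=8, slack=4)

Answer: |white     so|
|distance    |
|guitar    if|
|capture  any|
|to chair    |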